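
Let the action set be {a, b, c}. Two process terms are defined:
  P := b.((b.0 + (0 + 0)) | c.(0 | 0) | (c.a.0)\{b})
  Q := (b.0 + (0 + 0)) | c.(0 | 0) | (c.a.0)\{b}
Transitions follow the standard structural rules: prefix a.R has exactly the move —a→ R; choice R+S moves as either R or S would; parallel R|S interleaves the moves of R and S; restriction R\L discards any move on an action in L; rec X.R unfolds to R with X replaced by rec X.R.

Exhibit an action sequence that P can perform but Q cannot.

bb

LTS(P): 13 reachable states
  u0 = b.((b.0 + (0 + 0)) | c.(0 | 0) | (c.a.0)\{b}) → =b=> u1
  u1 = (b.0 + (0 + 0)) | c.(0 | 0) | (c.a.0)\{b} → =b=> u2, =c=> u3, =c=> u4
  u2 = 0 | c.(0 | 0) | (c.a.0)\{b} → =c=> u5, =c=> u6
  u3 = (b.0 + (0 + 0)) | (0 | 0) | (c.a.0)\{b} → =b=> u5, =c=> u7
  u4 = (b.0 + (0 + 0)) | c.(0 | 0) | (a.0)\{b} → =a=> u8, =b=> u6, =c=> u7
  u5 = 0 | (0 | 0) | (c.a.0)\{b} → =c=> u9
  u6 = 0 | c.(0 | 0) | (a.0)\{b} → =a=> u10, =c=> u9
  u7 = (b.0 + (0 + 0)) | (0 | 0) | (a.0)\{b} → =a=> u11, =b=> u9
  u8 = (b.0 + (0 + 0)) | c.(0 | 0) | 0\{b} → =b=> u10, =c=> u11
  u9 = 0 | (0 | 0) | (a.0)\{b} → =a=> u12
  u10 = 0 | c.(0 | 0) | 0\{b} → =c=> u12
  u11 = (b.0 + (0 + 0)) | (0 | 0) | 0\{b} → =b=> u12
  u12 = 0 | (0 | 0) | 0\{b} → (no moves)
LTS(Q): 12 reachable states
  v0 = (b.0 + (0 + 0)) | c.(0 | 0) | (c.a.0)\{b} → =b=> v1, =c=> v2, =c=> v3
  v1 = 0 | c.(0 | 0) | (c.a.0)\{b} → =c=> v4, =c=> v5
  v2 = (b.0 + (0 + 0)) | (0 | 0) | (c.a.0)\{b} → =b=> v4, =c=> v6
  v3 = (b.0 + (0 + 0)) | c.(0 | 0) | (a.0)\{b} → =a=> v7, =b=> v5, =c=> v6
  v4 = 0 | (0 | 0) | (c.a.0)\{b} → =c=> v8
  v5 = 0 | c.(0 | 0) | (a.0)\{b} → =a=> v9, =c=> v8
  v6 = (b.0 + (0 + 0)) | (0 | 0) | (a.0)\{b} → =a=> v10, =b=> v8
  v7 = (b.0 + (0 + 0)) | c.(0 | 0) | 0\{b} → =b=> v9, =c=> v10
  v8 = 0 | (0 | 0) | (a.0)\{b} → =a=> v11
  v9 = 0 | c.(0 | 0) | 0\{b} → =c=> v11
  v10 = (b.0 + (0 + 0)) | (0 | 0) | 0\{b} → =b=> v11
  v11 = 0 | (0 | 0) | 0\{b} → (no moves)
Executing bb from P (initial set {u0}):
  after b @ step 1: {u1}
  after b @ step 2: {u2}
  — P admits the full trace.
Executing bb from Q (initial set {v0}):
  after b @ step 1: {v1}
  after b @ step 2: no successor for Q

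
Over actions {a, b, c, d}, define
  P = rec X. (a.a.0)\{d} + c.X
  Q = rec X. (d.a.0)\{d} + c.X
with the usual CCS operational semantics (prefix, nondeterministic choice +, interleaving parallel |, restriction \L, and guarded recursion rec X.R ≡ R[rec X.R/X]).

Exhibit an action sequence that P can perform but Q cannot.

a

Reachable graph of P (3 states):
  u0 = rec X. (a.a.0)\{d} + c.X :: —a→ u1, —c→ u0
  u1 = (a.0)\{d} :: —a→ u2
  u2 = 0\{d} :: deadlocked
Reachable graph of Q (1 states):
  v0 = rec X. (d.a.0)\{d} + c.X :: —c→ v0
Executing a from P (initial set {u0}):
  step 1 (a): {u1}
  — P admits the full trace.
Executing a from Q (initial set {v0}):
  step 1 (a): ∅  — Q cannot continue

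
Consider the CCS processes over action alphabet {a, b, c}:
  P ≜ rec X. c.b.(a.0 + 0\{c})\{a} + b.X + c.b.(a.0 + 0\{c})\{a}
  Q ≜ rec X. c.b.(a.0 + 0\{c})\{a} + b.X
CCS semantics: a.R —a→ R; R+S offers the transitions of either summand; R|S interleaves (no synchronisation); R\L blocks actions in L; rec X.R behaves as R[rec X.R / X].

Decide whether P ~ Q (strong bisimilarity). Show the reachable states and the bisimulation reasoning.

P's transition system — 3 states:
  m0 = rec X. c.b.(a.0 + 0\{c})\{a} + b.X + c.b.(a.0 + 0\{c})\{a} has moves =b=> m0, =c=> m1
  m1 = b.(a.0 + 0\{c})\{a} has moves =b=> m2
  m2 = (a.0 + 0\{c})\{a} has moves ·
Q's transition system — 3 states:
  n0 = rec X. c.b.(a.0 + 0\{c})\{a} + b.X has moves =b=> n0, =c=> n1
  n1 = b.(a.0 + 0\{c})\{a} has moves =b=> n2
  n2 = (a.0 + 0\{c})\{a} has moves ·
Coarsest stable partition (strong bisimilarity classes):
  B0 = {m0, n0}
  B1 = {m1, n1}
  B2 = {m2, n2}
m0 ∈ B0, n0 ∈ B0 → same block

YES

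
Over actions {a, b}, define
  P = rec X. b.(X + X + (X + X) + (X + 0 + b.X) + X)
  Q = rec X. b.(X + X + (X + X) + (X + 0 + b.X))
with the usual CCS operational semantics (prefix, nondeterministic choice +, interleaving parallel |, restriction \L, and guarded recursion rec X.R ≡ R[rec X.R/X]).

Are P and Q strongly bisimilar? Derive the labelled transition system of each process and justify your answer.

YES

P's transition system — 2 states:
  s0 = rec X. b.(X + X + (X + X) + (X + 0 + b.X) + X) :: —b→ s1
  s1 = (rec X. b.(X + X + (X + X) + (X + 0 + b.X) + X)) + (rec X. b.(X + X + (X + X) + (X + 0 + b.X) + X)) + ((rec X. b.(X + X + (X + X) + (X + 0 + b.X) + X)) + (rec X. b.(X + X + (X + X) + (X + 0 + b.X) + X))) + ((rec X. b.(X + X + (X + X) + (X + 0 + b.X) + X)) + 0 + b.(rec X. b.(X + X + (X + X) + (X + 0 + b.X) + X))) + (rec X. b.(X + X + (X + X) + (X + 0 + b.X) + X)) :: —b→ s0, —b→ s1
Q's transition system — 2 states:
  t0 = rec X. b.(X + X + (X + X) + (X + 0 + b.X)) :: —b→ t1
  t1 = (rec X. b.(X + X + (X + X) + (X + 0 + b.X))) + (rec X. b.(X + X + (X + X) + (X + 0 + b.X))) + ((rec X. b.(X + X + (X + X) + (X + 0 + b.X))) + (rec X. b.(X + X + (X + X) + (X + 0 + b.X)))) + ((rec X. b.(X + X + (X + X) + (X + 0 + b.X))) + 0 + b.(rec X. b.(X + X + (X + X) + (X + 0 + b.X)))) :: —b→ t0, —b→ t1
Bisimilarity quotient blocks:
  B0 = {s0, s1, t0, t1}
s0 ∈ B0, t0 ∈ B0 → same block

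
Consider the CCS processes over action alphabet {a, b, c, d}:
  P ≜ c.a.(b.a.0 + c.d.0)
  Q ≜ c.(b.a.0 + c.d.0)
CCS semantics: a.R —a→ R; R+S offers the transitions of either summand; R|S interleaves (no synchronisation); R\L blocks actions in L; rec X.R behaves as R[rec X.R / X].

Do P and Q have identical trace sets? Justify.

P's transition system — 6 states:
  m0 = c.a.(b.a.0 + c.d.0) has moves --c--▸ m1
  m1 = a.(b.a.0 + c.d.0) has moves --a--▸ m2
  m2 = b.a.0 + c.d.0 has moves --b--▸ m3, --c--▸ m4
  m3 = a.0 has moves --a--▸ m5
  m4 = d.0 has moves --d--▸ m5
  m5 = 0 has moves ∅
Q's transition system — 5 states:
  n0 = c.(b.a.0 + c.d.0) has moves --c--▸ n1
  n1 = b.a.0 + c.d.0 has moves --b--▸ n2, --c--▸ n3
  n2 = a.0 has moves --a--▸ n4
  n3 = d.0 has moves --d--▸ n4
  n4 = 0 has moves ∅
Trace ⟨ca⟩ through P, begin at {m0}:
  after c @ step 1: {m1}
  after a @ step 2: {m2}
  ✓ P
Trace ⟨ca⟩ through Q, begin at {n0}:
  after c @ step 1: {n1}
  after a @ step 2: ∅ (Q stuck)

trace-distinct — witness ⟨ca⟩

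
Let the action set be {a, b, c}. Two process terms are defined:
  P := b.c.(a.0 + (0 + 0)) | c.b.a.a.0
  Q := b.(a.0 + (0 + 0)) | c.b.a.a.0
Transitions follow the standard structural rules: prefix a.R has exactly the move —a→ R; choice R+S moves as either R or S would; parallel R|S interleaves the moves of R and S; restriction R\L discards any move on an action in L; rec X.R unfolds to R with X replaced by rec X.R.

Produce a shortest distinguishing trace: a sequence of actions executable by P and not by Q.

bcc

P's transition system — 20 states:
  s0 = b.c.(a.0 + (0 + 0)) | c.b.a.a.0 → —b→ s1, —c→ s2
  s1 = c.(a.0 + (0 + 0)) | c.b.a.a.0 → —c→ s3, —c→ s4
  s2 = b.c.(a.0 + (0 + 0)) | b.a.a.0 → —b→ s4, —b→ s5
  s3 = (a.0 + (0 + 0)) | c.b.a.a.0 → —a→ s6, —c→ s7
  s4 = c.(a.0 + (0 + 0)) | b.a.a.0 → —b→ s8, —c→ s7
  s5 = b.c.(a.0 + (0 + 0)) | a.a.0 → —a→ s9, —b→ s8
  s6 = 0 | c.b.a.a.0 → —c→ s10
  s7 = (a.0 + (0 + 0)) | b.a.a.0 → —a→ s10, —b→ s11
  s8 = c.(a.0 + (0 + 0)) | a.a.0 → —a→ s12, —c→ s11
  s9 = b.c.(a.0 + (0 + 0)) | a.0 → —a→ s13, —b→ s12
  s10 = 0 | b.a.a.0 → —b→ s14
  s11 = (a.0 + (0 + 0)) | a.a.0 → —a→ s14, —a→ s15
  s12 = c.(a.0 + (0 + 0)) | a.0 → —a→ s16, —c→ s15
  s13 = b.c.(a.0 + (0 + 0)) | 0 → —b→ s16
  s14 = 0 | a.a.0 → —a→ s17
  s15 = (a.0 + (0 + 0)) | a.0 → —a→ s17, —a→ s18
  s16 = c.(a.0 + (0 + 0)) | 0 → —c→ s18
  s17 = 0 | a.0 → —a→ s19
  s18 = (a.0 + (0 + 0)) | 0 → —a→ s19
  s19 = 0 | 0 → ·
Q's transition system — 15 states:
  t0 = b.(a.0 + (0 + 0)) | c.b.a.a.0 → —b→ t1, —c→ t2
  t1 = (a.0 + (0 + 0)) | c.b.a.a.0 → —a→ t3, —c→ t4
  t2 = b.(a.0 + (0 + 0)) | b.a.a.0 → —b→ t4, —b→ t5
  t3 = 0 | c.b.a.a.0 → —c→ t6
  t4 = (a.0 + (0 + 0)) | b.a.a.0 → —a→ t6, —b→ t7
  t5 = b.(a.0 + (0 + 0)) | a.a.0 → —a→ t8, —b→ t7
  t6 = 0 | b.a.a.0 → —b→ t9
  t7 = (a.0 + (0 + 0)) | a.a.0 → —a→ t10, —a→ t9
  t8 = b.(a.0 + (0 + 0)) | a.0 → —a→ t11, —b→ t10
  t9 = 0 | a.a.0 → —a→ t12
  t10 = (a.0 + (0 + 0)) | a.0 → —a→ t12, —a→ t13
  t11 = b.(a.0 + (0 + 0)) | 0 → —b→ t13
  t12 = 0 | a.0 → —a→ t14
  t13 = (a.0 + (0 + 0)) | 0 → —a→ t14
  t14 = 0 | 0 → ·
Executing bcc from P (initial set {s0}):
  [1] b ⇒ {s1}
  [2] c ⇒ {s3, s4}
  [3] c ⇒ {s7}
  — P admits the full trace.
Executing bcc from Q (initial set {t0}):
  [1] b ⇒ {t1}
  [2] c ⇒ {t4}
  [3] c ⇒ no successor for Q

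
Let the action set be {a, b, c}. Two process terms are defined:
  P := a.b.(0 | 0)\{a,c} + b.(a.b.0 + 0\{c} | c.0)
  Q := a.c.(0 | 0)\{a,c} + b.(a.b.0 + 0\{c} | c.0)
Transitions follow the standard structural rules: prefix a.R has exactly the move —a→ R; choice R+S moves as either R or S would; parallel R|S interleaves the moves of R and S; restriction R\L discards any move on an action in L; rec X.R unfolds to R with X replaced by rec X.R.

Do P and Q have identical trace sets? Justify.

Reachable graph of P (7 states):
  u0 = a.b.(0 | 0)\{a,c} + b.(a.b.0 + 0\{c} | c.0) :: —a→ u1, —b→ u2
  u1 = b.(0 | 0)\{a,c} :: —b→ u3
  u2 = a.b.0 + 0\{c} | c.0 :: —a→ u4, —c→ u5
  u3 = (0 | 0)\{a,c} :: deadlocked
  u4 = b.0 :: —b→ u6
  u5 = 0\{c} | 0 :: deadlocked
  u6 = 0 :: deadlocked
Reachable graph of Q (7 states):
  v0 = a.c.(0 | 0)\{a,c} + b.(a.b.0 + 0\{c} | c.0) :: —a→ v1, —b→ v2
  v1 = c.(0 | 0)\{a,c} :: —c→ v3
  v2 = a.b.0 + 0\{c} | c.0 :: —a→ v4, —c→ v5
  v3 = (0 | 0)\{a,c} :: deadlocked
  v4 = b.0 :: —b→ v6
  v5 = 0\{c} | 0 :: deadlocked
  v6 = 0 :: deadlocked
Trace ⟨ab⟩ through P, begin at {u0}:
  step 1 (a): {u1}
  step 2 (b): {u3}
  ✓ P
Trace ⟨ab⟩ through Q, begin at {v0}:
  step 1 (a): {v1}
  step 2 (b): ∅  — Q cannot continue

trace-distinct — witness ⟨ab⟩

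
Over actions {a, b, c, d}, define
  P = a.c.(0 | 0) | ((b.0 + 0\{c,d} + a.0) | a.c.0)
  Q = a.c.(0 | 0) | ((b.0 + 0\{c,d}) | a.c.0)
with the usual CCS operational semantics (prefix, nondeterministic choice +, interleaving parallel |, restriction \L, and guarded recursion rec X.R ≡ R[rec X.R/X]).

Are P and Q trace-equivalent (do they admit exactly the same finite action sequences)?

traces(P) ≠ traces(Q) — witness ⟨aaa⟩

Reachable graph of P (18 states):
  m0 = a.c.(0 | 0) | ((b.0 + 0\{c,d} + a.0) | a.c.0) → --a--▸ m1, --a--▸ m2, --a--▸ m3, --b--▸ m2
  m1 = a.c.(0 | 0) | ((b.0 + 0\{c,d} + a.0) | c.0) → --a--▸ m4, --a--▸ m5, --b--▸ m4, --c--▸ m6
  m2 = a.c.(0 | 0) | (0 | a.c.0) → --a--▸ m4, --a--▸ m7
  m3 = c.(0 | 0) | ((b.0 + 0\{c,d} + a.0) | a.c.0) → --a--▸ m5, --a--▸ m7, --b--▸ m7, --c--▸ m8
  m4 = a.c.(0 | 0) | (0 | c.0) → --a--▸ m9, --c--▸ m10
  m5 = c.(0 | 0) | ((b.0 + 0\{c,d} + a.0) | c.0) → --a--▸ m9, --b--▸ m9, --c--▸ m11, --c--▸ m12
  m6 = a.c.(0 | 0) | ((b.0 + 0\{c,d} + a.0) | 0) → --a--▸ m10, --a--▸ m12, --b--▸ m10
  m7 = c.(0 | 0) | (0 | a.c.0) → --a--▸ m9, --c--▸ m13
  m8 = 0 | 0 | ((b.0 + 0\{c,d} + a.0) | a.c.0) → --a--▸ m11, --a--▸ m13, --b--▸ m13
  m9 = c.(0 | 0) | (0 | c.0) → --c--▸ m14, --c--▸ m15
  m10 = a.c.(0 | 0) | (0 | 0) → --a--▸ m15
  m11 = 0 | 0 | ((b.0 + 0\{c,d} + a.0) | c.0) → --a--▸ m14, --b--▸ m14, --c--▸ m16
  m12 = c.(0 | 0) | ((b.0 + 0\{c,d} + a.0) | 0) → --a--▸ m15, --b--▸ m15, --c--▸ m16
  m13 = 0 | 0 | (0 | a.c.0) → --a--▸ m14
  m14 = 0 | 0 | (0 | c.0) → --c--▸ m17
  m15 = c.(0 | 0) | (0 | 0) → --c--▸ m17
  m16 = 0 | 0 | ((b.0 + 0\{c,d} + a.0) | 0) → --a--▸ m17, --b--▸ m17
  m17 = 0 | 0 | (0 | 0) → stopped
Reachable graph of Q (18 states):
  n0 = a.c.(0 | 0) | ((b.0 + 0\{c,d}) | a.c.0) → --a--▸ n1, --a--▸ n2, --b--▸ n3
  n1 = a.c.(0 | 0) | ((b.0 + 0\{c,d}) | c.0) → --a--▸ n4, --b--▸ n5, --c--▸ n6
  n2 = c.(0 | 0) | ((b.0 + 0\{c,d}) | a.c.0) → --a--▸ n4, --b--▸ n7, --c--▸ n8
  n3 = a.c.(0 | 0) | (0 | a.c.0) → --a--▸ n5, --a--▸ n7
  n4 = c.(0 | 0) | ((b.0 + 0\{c,d}) | c.0) → --b--▸ n9, --c--▸ n10, --c--▸ n11
  n5 = a.c.(0 | 0) | (0 | c.0) → --a--▸ n9, --c--▸ n12
  n6 = a.c.(0 | 0) | ((b.0 + 0\{c,d}) | 0) → --a--▸ n11, --b--▸ n12
  n7 = c.(0 | 0) | (0 | a.c.0) → --a--▸ n9, --c--▸ n13
  n8 = 0 | 0 | ((b.0 + 0\{c,d}) | a.c.0) → --a--▸ n10, --b--▸ n13
  n9 = c.(0 | 0) | (0 | c.0) → --c--▸ n14, --c--▸ n15
  n10 = 0 | 0 | ((b.0 + 0\{c,d}) | c.0) → --b--▸ n14, --c--▸ n16
  n11 = c.(0 | 0) | ((b.0 + 0\{c,d}) | 0) → --b--▸ n15, --c--▸ n16
  n12 = a.c.(0 | 0) | (0 | 0) → --a--▸ n15
  n13 = 0 | 0 | (0 | a.c.0) → --a--▸ n14
  n14 = 0 | 0 | (0 | c.0) → --c--▸ n17
  n15 = c.(0 | 0) | (0 | 0) → --c--▸ n17
  n16 = 0 | 0 | ((b.0 + 0\{c,d}) | 0) → --b--▸ n17
  n17 = 0 | 0 | (0 | 0) → stopped
Executing aaa from P (initial set {m0}):
  [1] a ⇒ {m1, m2, m3}
  [2] a ⇒ {m4, m5, m7}
  [3] a ⇒ {m9}
  — P admits the full trace.
Executing aaa from Q (initial set {n0}):
  [1] a ⇒ {n1, n2}
  [2] a ⇒ {n4}
  [3] a ⇒ no successor for Q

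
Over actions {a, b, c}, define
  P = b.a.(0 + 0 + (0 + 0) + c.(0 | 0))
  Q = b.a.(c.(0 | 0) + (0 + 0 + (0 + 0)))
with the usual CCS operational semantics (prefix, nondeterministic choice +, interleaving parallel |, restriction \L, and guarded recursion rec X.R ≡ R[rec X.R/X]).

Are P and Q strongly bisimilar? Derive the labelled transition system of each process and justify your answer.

LTS(P): 4 reachable states
  s0 = b.a.(0 + 0 + (0 + 0) + c.(0 | 0)) | -b-> s1
  s1 = a.(0 + 0 + (0 + 0) + c.(0 | 0)) | -a-> s2
  s2 = 0 + 0 + (0 + 0) + c.(0 | 0) | -c-> s3
  s3 = 0 | 0 | stopped
LTS(Q): 4 reachable states
  t0 = b.a.(c.(0 | 0) + (0 + 0 + (0 + 0))) | -b-> t1
  t1 = a.(c.(0 | 0) + (0 + 0 + (0 + 0))) | -a-> t2
  t2 = c.(0 | 0) + (0 + 0 + (0 + 0)) | -c-> t3
  t3 = 0 | 0 | stopped
Bisimilarity quotient blocks:
  B0 = {s0, t0}
  B1 = {s1, t1}
  B2 = {s2, t2}
  B3 = {s3, t3}
s0 ∈ B0, t0 ∈ B0 → same block

YES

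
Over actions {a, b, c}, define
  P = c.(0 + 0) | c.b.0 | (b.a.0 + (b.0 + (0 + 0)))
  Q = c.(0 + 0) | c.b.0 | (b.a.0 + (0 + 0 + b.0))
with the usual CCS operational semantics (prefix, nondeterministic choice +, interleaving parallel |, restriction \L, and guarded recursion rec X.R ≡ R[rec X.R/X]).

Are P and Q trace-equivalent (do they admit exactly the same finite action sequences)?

LTS(P): 18 reachable states
  s0 = c.(0 + 0) | c.b.0 | (b.a.0 + (b.0 + (0 + 0))) | --b--▸ s1, --b--▸ s2, --c--▸ s3, --c--▸ s4
  s1 = c.(0 + 0) | c.b.0 | 0 | --c--▸ s5, --c--▸ s6
  s2 = c.(0 + 0) | c.b.0 | a.0 | --a--▸ s1, --c--▸ s7, --c--▸ s8
  s3 = (0 + 0) | c.b.0 | (b.a.0 + (b.0 + (0 + 0))) | --b--▸ s5, --b--▸ s7, --c--▸ s9
  s4 = c.(0 + 0) | b.0 | (b.a.0 + (b.0 + (0 + 0))) | --b--▸ s10, --b--▸ s6, --b--▸ s8, --c--▸ s9
  s5 = (0 + 0) | c.b.0 | 0 | --c--▸ s11
  s6 = c.(0 + 0) | b.0 | 0 | --b--▸ s12, --c--▸ s11
  s7 = (0 + 0) | c.b.0 | a.0 | --a--▸ s5, --c--▸ s13
  s8 = c.(0 + 0) | b.0 | a.0 | --a--▸ s6, --b--▸ s14, --c--▸ s13
  s9 = (0 + 0) | b.0 | (b.a.0 + (b.0 + (0 + 0))) | --b--▸ s11, --b--▸ s13, --b--▸ s15
  s10 = c.(0 + 0) | 0 | (b.a.0 + (b.0 + (0 + 0))) | --b--▸ s12, --b--▸ s14, --c--▸ s15
  s11 = (0 + 0) | b.0 | 0 | --b--▸ s16
  s12 = c.(0 + 0) | 0 | 0 | --c--▸ s16
  s13 = (0 + 0) | b.0 | a.0 | --a--▸ s11, --b--▸ s17
  s14 = c.(0 + 0) | 0 | a.0 | --a--▸ s12, --c--▸ s17
  s15 = (0 + 0) | 0 | (b.a.0 + (b.0 + (0 + 0))) | --b--▸ s16, --b--▸ s17
  s16 = (0 + 0) | 0 | 0 | stopped
  s17 = (0 + 0) | 0 | a.0 | --a--▸ s16
LTS(Q): 18 reachable states
  t0 = c.(0 + 0) | c.b.0 | (b.a.0 + (0 + 0 + b.0)) | --b--▸ t1, --b--▸ t2, --c--▸ t3, --c--▸ t4
  t1 = c.(0 + 0) | c.b.0 | 0 | --c--▸ t5, --c--▸ t6
  t2 = c.(0 + 0) | c.b.0 | a.0 | --a--▸ t1, --c--▸ t7, --c--▸ t8
  t3 = (0 + 0) | c.b.0 | (b.a.0 + (0 + 0 + b.0)) | --b--▸ t5, --b--▸ t7, --c--▸ t9
  t4 = c.(0 + 0) | b.0 | (b.a.0 + (0 + 0 + b.0)) | --b--▸ t10, --b--▸ t6, --b--▸ t8, --c--▸ t9
  t5 = (0 + 0) | c.b.0 | 0 | --c--▸ t11
  t6 = c.(0 + 0) | b.0 | 0 | --b--▸ t12, --c--▸ t11
  t7 = (0 + 0) | c.b.0 | a.0 | --a--▸ t5, --c--▸ t13
  t8 = c.(0 + 0) | b.0 | a.0 | --a--▸ t6, --b--▸ t14, --c--▸ t13
  t9 = (0 + 0) | b.0 | (b.a.0 + (0 + 0 + b.0)) | --b--▸ t11, --b--▸ t13, --b--▸ t15
  t10 = c.(0 + 0) | 0 | (b.a.0 + (0 + 0 + b.0)) | --b--▸ t12, --b--▸ t14, --c--▸ t15
  t11 = (0 + 0) | b.0 | 0 | --b--▸ t16
  t12 = c.(0 + 0) | 0 | 0 | --c--▸ t16
  t13 = (0 + 0) | b.0 | a.0 | --a--▸ t11, --b--▸ t17
  t14 = c.(0 + 0) | 0 | a.0 | --a--▸ t12, --c--▸ t17
  t15 = (0 + 0) | 0 | (b.a.0 + (0 + 0 + b.0)) | --b--▸ t16, --b--▸ t17
  t16 = (0 + 0) | 0 | 0 | stopped
  t17 = (0 + 0) | 0 | a.0 | --a--▸ t16
Coarsest stable partition (strong bisimilarity classes):
  B0 = {s0, t0}
  B1 = {s1, t1}
  B2 = {s5, t5}
  B3 = {s11, t11}
  B4 = {s16, t16}
  B5 = {s6, t6}
  B6 = {s12, t12}
  B7 = {s3, t3}
  B8 = {s9, t9}
  B9 = {s15, t15}
  B10 = {s17, t17}
  B11 = {s13, t13}
  B12 = {s7, t7}
  B13 = {s2, t2}
  B14 = {s8, t8}
  B15 = {s14, t14}
  B16 = {s4, t4}
  B17 = {s10, t10}
s0 ∈ B0, t0 ∈ B0 → same block
Bisimilar ⇒ trace-equivalent.

traces(P) = traces(Q)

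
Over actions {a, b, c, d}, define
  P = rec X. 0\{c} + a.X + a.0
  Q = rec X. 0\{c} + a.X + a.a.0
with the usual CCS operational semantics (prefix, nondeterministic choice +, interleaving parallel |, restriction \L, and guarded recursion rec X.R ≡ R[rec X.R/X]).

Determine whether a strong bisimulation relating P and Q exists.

LTS(P): 2 reachable states
  p0 = rec X. 0\{c} + a.X + a.0 has moves =a=> p0, =a=> p1
  p1 = 0 has moves ∅
LTS(Q): 3 reachable states
  q0 = rec X. 0\{c} + a.X + a.a.0 has moves =a=> q0, =a=> q1
  q1 = a.0 has moves =a=> q2
  q2 = 0 has moves ∅
Coarsest stable partition (strong bisimilarity classes):
  B0 = {p0}
  B1 = {p1, q2}
  B2 = {q0}
  B3 = {q1}
p0 ∈ B0, q0 ∈ B2 → different blocks

not bisimilar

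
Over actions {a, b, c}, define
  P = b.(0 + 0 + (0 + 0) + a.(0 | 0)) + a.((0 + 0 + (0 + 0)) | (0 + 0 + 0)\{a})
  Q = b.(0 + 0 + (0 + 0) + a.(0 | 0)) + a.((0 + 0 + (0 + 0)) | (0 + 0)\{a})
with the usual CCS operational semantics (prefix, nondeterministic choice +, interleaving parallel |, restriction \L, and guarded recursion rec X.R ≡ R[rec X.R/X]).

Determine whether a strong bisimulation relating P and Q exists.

LTS(P): 4 reachable states
  m0 = b.(0 + 0 + (0 + 0) + a.(0 | 0)) + a.((0 + 0 + (0 + 0)) | (0 + 0 + 0)\{a}) ⊢ —a→ m1, —b→ m2
  m1 = (0 + 0 + (0 + 0)) | (0 + 0 + 0)\{a} ⊢ ·
  m2 = 0 + 0 + (0 + 0) + a.(0 | 0) ⊢ —a→ m3
  m3 = 0 | 0 ⊢ ·
LTS(Q): 4 reachable states
  n0 = b.(0 + 0 + (0 + 0) + a.(0 | 0)) + a.((0 + 0 + (0 + 0)) | (0 + 0)\{a}) ⊢ —a→ n1, —b→ n2
  n1 = (0 + 0 + (0 + 0)) | (0 + 0)\{a} ⊢ ·
  n2 = 0 + 0 + (0 + 0) + a.(0 | 0) ⊢ —a→ n3
  n3 = 0 | 0 ⊢ ·
Coarsest stable partition (strong bisimilarity classes):
  B0 = {m0, n0}
  B1 = {m2, n2}
  B2 = {m1, m3, n1, n3}
m0 ∈ B0, n0 ∈ B0 → same block

YES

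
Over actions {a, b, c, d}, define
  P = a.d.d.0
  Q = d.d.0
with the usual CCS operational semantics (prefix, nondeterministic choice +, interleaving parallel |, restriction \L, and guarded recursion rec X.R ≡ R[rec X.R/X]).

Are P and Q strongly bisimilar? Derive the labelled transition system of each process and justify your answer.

P ≁ Q

P's transition system — 4 states:
  s0 = a.d.d.0 has moves —a→ s1
  s1 = d.d.0 has moves —d→ s2
  s2 = d.0 has moves —d→ s3
  s3 = 0 has moves ∅
Q's transition system — 3 states:
  t0 = d.d.0 has moves —d→ t1
  t1 = d.0 has moves —d→ t2
  t2 = 0 has moves ∅
Bisimilarity quotient blocks:
  B0 = {s0}
  B1 = {s1, t0}
  B2 = {s2, t1}
  B3 = {s3, t2}
s0 ∈ B0, t0 ∈ B1 → different blocks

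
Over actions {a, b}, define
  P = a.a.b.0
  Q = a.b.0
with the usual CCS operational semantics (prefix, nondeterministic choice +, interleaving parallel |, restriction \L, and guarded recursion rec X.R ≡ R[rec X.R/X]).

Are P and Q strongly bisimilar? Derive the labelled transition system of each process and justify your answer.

P's transition system — 4 states:
  p0 = a.a.b.0 → —a→ p1
  p1 = a.b.0 → —a→ p2
  p2 = b.0 → —b→ p3
  p3 = 0 → stopped
Q's transition system — 3 states:
  q0 = a.b.0 → —a→ q1
  q1 = b.0 → —b→ q2
  q2 = 0 → stopped
Bisimilarity quotient blocks:
  B0 = {p0}
  B1 = {p1, q0}
  B2 = {p2, q1}
  B3 = {p3, q2}
p0 ∈ B0, q0 ∈ B1 → different blocks

not bisimilar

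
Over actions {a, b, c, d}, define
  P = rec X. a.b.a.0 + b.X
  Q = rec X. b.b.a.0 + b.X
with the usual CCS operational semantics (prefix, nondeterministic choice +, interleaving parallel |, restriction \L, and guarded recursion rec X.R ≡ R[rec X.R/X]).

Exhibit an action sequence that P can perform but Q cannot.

LTS(P): 4 reachable states
  p0 = rec X. a.b.a.0 + b.X ⊢ --a--▸ p1, --b--▸ p0
  p1 = b.a.0 ⊢ --b--▸ p2
  p2 = a.0 ⊢ --a--▸ p3
  p3 = 0 ⊢ (no moves)
LTS(Q): 4 reachable states
  q0 = rec X. b.b.a.0 + b.X ⊢ --b--▸ q0, --b--▸ q1
  q1 = b.a.0 ⊢ --b--▸ q2
  q2 = a.0 ⊢ --a--▸ q3
  q3 = 0 ⊢ (no moves)
Executing a from P (initial set {p0}):
  after a @ step 1: {p1}
  ✓ P
Executing a from Q (initial set {q0}):
  after a @ step 1: ∅ (Q stuck)

a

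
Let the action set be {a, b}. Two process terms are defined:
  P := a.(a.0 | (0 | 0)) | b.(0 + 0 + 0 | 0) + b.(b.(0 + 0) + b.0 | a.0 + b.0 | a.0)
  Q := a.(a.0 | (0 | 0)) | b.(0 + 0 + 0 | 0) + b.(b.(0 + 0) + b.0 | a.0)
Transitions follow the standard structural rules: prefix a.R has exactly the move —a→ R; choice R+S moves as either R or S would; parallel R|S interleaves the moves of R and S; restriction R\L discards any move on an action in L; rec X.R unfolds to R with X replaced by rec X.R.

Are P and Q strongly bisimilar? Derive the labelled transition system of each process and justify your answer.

P ~ Q

P's transition system — 11 states:
  p0 = a.(a.0 | (0 | 0)) | b.(0 + 0 + 0 | 0) + b.(b.(0 + 0) + b.0 | a.0 + b.0 | a.0) → —a→ p1, —b→ p2, —b→ p3
  p1 = a.0 | (0 | 0) | b.(0 + 0 + 0 | 0) → —a→ p4, —b→ p5
  p2 = a.(a.0 | (0 | 0)) | (0 + 0 + 0 | 0) → —a→ p5
  p3 = b.(0 + 0) + b.0 | a.0 + b.0 | a.0 → —a→ p6, —b→ p7, —b→ p8
  p4 = 0 | (0 | 0) | b.(0 + 0 + 0 | 0) → —b→ p9
  p5 = a.0 | (0 | 0) | (0 + 0 + 0 | 0) → —a→ p9
  p6 = b.0 | 0 → —b→ p10
  p7 = 0 + 0 → ∅
  p8 = 0 | a.0 → —a→ p10
  p9 = 0 | (0 | 0) | (0 + 0 + 0 | 0) → ∅
  p10 = 0 | 0 → ∅
Q's transition system — 11 states:
  q0 = a.(a.0 | (0 | 0)) | b.(0 + 0 + 0 | 0) + b.(b.(0 + 0) + b.0 | a.0) → —a→ q1, —b→ q2, —b→ q3
  q1 = a.0 | (0 | 0) | b.(0 + 0 + 0 | 0) → —a→ q4, —b→ q5
  q2 = a.(a.0 | (0 | 0)) | (0 + 0 + 0 | 0) → —a→ q5
  q3 = b.(0 + 0) + b.0 | a.0 → —a→ q6, —b→ q7, —b→ q8
  q4 = 0 | (0 | 0) | b.(0 + 0 + 0 | 0) → —b→ q9
  q5 = a.0 | (0 | 0) | (0 + 0 + 0 | 0) → —a→ q9
  q6 = b.0 | 0 → —b→ q10
  q7 = 0 + 0 → ∅
  q8 = 0 | a.0 → —a→ q10
  q9 = 0 | (0 | 0) | (0 + 0 + 0 | 0) → ∅
  q10 = 0 | 0 → ∅
Partition-refinement fixed point:
  B0 = {p0, q0}
  B1 = {p3, q3}
  B2 = {p5, p8, q5, q8}
  B3 = {p10, p7, p9, q10, q7, q9}
  B4 = {p4, p6, q4, q6}
  B5 = {p1, q1}
  B6 = {p2, q2}
p0 ∈ B0, q0 ∈ B0 → same block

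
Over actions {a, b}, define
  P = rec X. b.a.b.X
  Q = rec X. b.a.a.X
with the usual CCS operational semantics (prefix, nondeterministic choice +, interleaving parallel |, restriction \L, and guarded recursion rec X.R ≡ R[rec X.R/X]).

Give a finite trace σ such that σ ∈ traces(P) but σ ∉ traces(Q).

LTS(P): 3 reachable states
  u0 = rec X. b.a.b.X :: -b-> u1
  u1 = a.b.(rec X. b.a.b.X) :: -a-> u2
  u2 = b.(rec X. b.a.b.X) :: -b-> u0
LTS(Q): 3 reachable states
  v0 = rec X. b.a.a.X :: -b-> v1
  v1 = a.a.(rec X. b.a.a.X) :: -a-> v2
  v2 = a.(rec X. b.a.a.X) :: -a-> v0
Run σ = ⟨bab⟩ on P: start {u0}
  after b @ step 1: {u1}
  after a @ step 2: {u2}
  after b @ step 3: {u0}
  ✓ P
Run σ = ⟨bab⟩ on Q: start {v0}
  after b @ step 1: {v1}
  after a @ step 2: {v2}
  after b @ step 3: ∅  — Q cannot continue

bab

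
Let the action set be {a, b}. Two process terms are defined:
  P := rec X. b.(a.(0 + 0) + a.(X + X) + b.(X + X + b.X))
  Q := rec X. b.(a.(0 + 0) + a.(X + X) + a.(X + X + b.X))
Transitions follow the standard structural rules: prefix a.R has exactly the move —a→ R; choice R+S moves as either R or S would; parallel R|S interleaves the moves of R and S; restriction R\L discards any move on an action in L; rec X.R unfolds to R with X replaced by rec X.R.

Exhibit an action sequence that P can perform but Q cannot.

bb

P's transition system — 5 states:
  u0 = rec X. b.(a.(0 + 0) + a.(X + X) + b.(X + X + b.X)) :: —b→ u1
  u1 = a.(0 + 0) + a.((rec X. b.(a.(0 + 0) + a.(X + X) + b.(X + X + b.X))) + (rec X. b.(a.(0 + 0) + a.(X + X) + b.(X + X + b.X)))) + b.((rec X. b.(a.(0 + 0) + a.(X + X) + b.(X + X + b.X))) + (rec X. b.(a.(0 + 0) + a.(X + X) + b.(X + X + b.X))) + b.(rec X. b.(a.(0 + 0) + a.(X + X) + b.(X + X + b.X)))) :: —a→ u2, —a→ u3, —b→ u4
  u2 = (rec X. b.(a.(0 + 0) + a.(X + X) + b.(X + X + b.X))) + (rec X. b.(a.(0 + 0) + a.(X + X) + b.(X + X + b.X))) :: —b→ u1
  u3 = 0 + 0 :: (no moves)
  u4 = (rec X. b.(a.(0 + 0) + a.(X + X) + b.(X + X + b.X))) + (rec X. b.(a.(0 + 0) + a.(X + X) + b.(X + X + b.X))) + b.(rec X. b.(a.(0 + 0) + a.(X + X) + b.(X + X + b.X))) :: —b→ u0, —b→ u1
Q's transition system — 5 states:
  v0 = rec X. b.(a.(0 + 0) + a.(X + X) + a.(X + X + b.X)) :: —b→ v1
  v1 = a.(0 + 0) + a.((rec X. b.(a.(0 + 0) + a.(X + X) + a.(X + X + b.X))) + (rec X. b.(a.(0 + 0) + a.(X + X) + a.(X + X + b.X)))) + a.((rec X. b.(a.(0 + 0) + a.(X + X) + a.(X + X + b.X))) + (rec X. b.(a.(0 + 0) + a.(X + X) + a.(X + X + b.X))) + b.(rec X. b.(a.(0 + 0) + a.(X + X) + a.(X + X + b.X)))) :: —a→ v2, —a→ v3, —a→ v4
  v2 = (rec X. b.(a.(0 + 0) + a.(X + X) + a.(X + X + b.X))) + (rec X. b.(a.(0 + 0) + a.(X + X) + a.(X + X + b.X))) :: —b→ v1
  v3 = (rec X. b.(a.(0 + 0) + a.(X + X) + a.(X + X + b.X))) + (rec X. b.(a.(0 + 0) + a.(X + X) + a.(X + X + b.X))) + b.(rec X. b.(a.(0 + 0) + a.(X + X) + a.(X + X + b.X))) :: —b→ v0, —b→ v1
  v4 = 0 + 0 :: (no moves)
Run σ = ⟨bb⟩ on P: start {u0}
  after b @ step 1: {u1}
  after b @ step 2: {u4}
  P completes σ.
Run σ = ⟨bb⟩ on Q: start {v0}
  after b @ step 1: {v1}
  after b @ step 2: ∅  — Q cannot continue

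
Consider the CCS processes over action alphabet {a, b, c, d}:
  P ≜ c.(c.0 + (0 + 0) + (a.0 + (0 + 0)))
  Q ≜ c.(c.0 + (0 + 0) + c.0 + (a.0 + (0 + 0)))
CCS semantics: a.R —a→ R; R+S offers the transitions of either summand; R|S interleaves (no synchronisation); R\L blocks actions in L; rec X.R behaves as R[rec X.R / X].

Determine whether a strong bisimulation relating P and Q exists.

P ~ Q

Reachable graph of P (3 states):
  p0 = c.(c.0 + (0 + 0) + (a.0 + (0 + 0))) :: ··c··> p1
  p1 = c.0 + (0 + 0) + (a.0 + (0 + 0)) :: ··a··> p2, ··c··> p2
  p2 = 0 :: deadlocked
Reachable graph of Q (3 states):
  q0 = c.(c.0 + (0 + 0) + c.0 + (a.0 + (0 + 0))) :: ··c··> q1
  q1 = c.0 + (0 + 0) + c.0 + (a.0 + (0 + 0)) :: ··a··> q2, ··c··> q2
  q2 = 0 :: deadlocked
Coarsest stable partition (strong bisimilarity classes):
  B0 = {p0, q0}
  B1 = {p1, q1}
  B2 = {p2, q2}
p0 ∈ B0, q0 ∈ B0 → same block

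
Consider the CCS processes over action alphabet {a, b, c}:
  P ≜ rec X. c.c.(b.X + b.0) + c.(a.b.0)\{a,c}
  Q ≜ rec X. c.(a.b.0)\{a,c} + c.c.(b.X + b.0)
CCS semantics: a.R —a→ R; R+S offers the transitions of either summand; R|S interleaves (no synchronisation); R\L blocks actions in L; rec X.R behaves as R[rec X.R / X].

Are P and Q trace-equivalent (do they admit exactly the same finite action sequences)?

YES

LTS(P): 5 reachable states
  m0 = rec X. c.c.(b.X + b.0) + c.(a.b.0)\{a,c} → =c=> m1, =c=> m2
  m1 = (a.b.0)\{a,c} → stopped
  m2 = c.(b.(rec X. c.c.(b.X + b.0) + c.(a.b.0)\{a,c}) + b.0) → =c=> m3
  m3 = b.(rec X. c.c.(b.X + b.0) + c.(a.b.0)\{a,c}) + b.0 → =b=> m0, =b=> m4
  m4 = 0 → stopped
LTS(Q): 5 reachable states
  n0 = rec X. c.(a.b.0)\{a,c} + c.c.(b.X + b.0) → =c=> n1, =c=> n2
  n1 = (a.b.0)\{a,c} → stopped
  n2 = c.(b.(rec X. c.(a.b.0)\{a,c} + c.c.(b.X + b.0)) + b.0) → =c=> n3
  n3 = b.(rec X. c.(a.b.0)\{a,c} + c.c.(b.X + b.0)) + b.0 → =b=> n0, =b=> n4
  n4 = 0 → stopped
Coarsest stable partition (strong bisimilarity classes):
  B0 = {m0, n0}
  B1 = {m2, n2}
  B2 = {m3, n3}
  B3 = {m1, m4, n1, n4}
m0 ∈ B0, n0 ∈ B0 → same block
Bisimilar ⇒ trace-equivalent.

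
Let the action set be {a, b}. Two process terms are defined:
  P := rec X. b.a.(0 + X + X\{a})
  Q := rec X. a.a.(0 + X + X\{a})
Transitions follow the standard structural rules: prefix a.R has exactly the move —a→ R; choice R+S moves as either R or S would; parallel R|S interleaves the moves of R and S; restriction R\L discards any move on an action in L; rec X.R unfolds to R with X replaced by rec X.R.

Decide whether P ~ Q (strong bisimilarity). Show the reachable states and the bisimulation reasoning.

NO

LTS(P): 4 reachable states
  p0 = rec X. b.a.(0 + X + X\{a}) :: --b--▸ p1
  p1 = a.(0 + (rec X. b.a.(0 + X + X\{a})) + (rec X. b.a.(0 + X + X\{a}))\{a}) :: --a--▸ p2
  p2 = 0 + (rec X. b.a.(0 + X + X\{a})) + (rec X. b.a.(0 + X + X\{a}))\{a} :: --b--▸ p1, --b--▸ p3
  p3 = (a.(0 + (rec X. b.a.(0 + X + X\{a})) + (rec X. b.a.(0 + X + X\{a}))\{a}))\{a} :: ·
LTS(Q): 3 reachable states
  q0 = rec X. a.a.(0 + X + X\{a}) :: --a--▸ q1
  q1 = a.(0 + (rec X. a.a.(0 + X + X\{a})) + (rec X. a.a.(0 + X + X\{a}))\{a}) :: --a--▸ q2
  q2 = 0 + (rec X. a.a.(0 + X + X\{a})) + (rec X. a.a.(0 + X + X\{a}))\{a} :: --a--▸ q1
Bisimilarity quotient blocks:
  B0 = {p0}
  B1 = {p1}
  B2 = {p2}
  B3 = {p3}
  B4 = {q0, q1, q2}
p0 ∈ B0, q0 ∈ B4 → different blocks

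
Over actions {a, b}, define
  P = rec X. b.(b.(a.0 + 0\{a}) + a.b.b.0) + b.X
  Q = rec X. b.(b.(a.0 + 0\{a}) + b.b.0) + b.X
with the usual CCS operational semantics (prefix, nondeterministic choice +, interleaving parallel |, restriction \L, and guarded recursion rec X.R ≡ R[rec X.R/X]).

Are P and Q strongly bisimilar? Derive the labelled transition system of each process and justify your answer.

P's transition system — 6 states:
  p0 = rec X. b.(b.(a.0 + 0\{a}) + a.b.b.0) + b.X ⊢ --b--▸ p0, --b--▸ p1
  p1 = b.(a.0 + 0\{a}) + a.b.b.0 ⊢ --a--▸ p2, --b--▸ p3
  p2 = b.b.0 ⊢ --b--▸ p4
  p3 = a.0 + 0\{a} ⊢ --a--▸ p5
  p4 = b.0 ⊢ --b--▸ p5
  p5 = 0 ⊢ stopped
Q's transition system — 5 states:
  q0 = rec X. b.(b.(a.0 + 0\{a}) + b.b.0) + b.X ⊢ --b--▸ q0, --b--▸ q1
  q1 = b.(a.0 + 0\{a}) + b.b.0 ⊢ --b--▸ q2, --b--▸ q3
  q2 = a.0 + 0\{a} ⊢ --a--▸ q4
  q3 = b.0 ⊢ --b--▸ q4
  q4 = 0 ⊢ stopped
Partition-refinement fixed point:
  B0 = {p0}
  B1 = {p1}
  B2 = {p2}
  B3 = {p4, q3}
  B4 = {p5, q4}
  B5 = {p3, q2}
  B6 = {q0}
  B7 = {q1}
p0 ∈ B0, q0 ∈ B6 → different blocks

not bisimilar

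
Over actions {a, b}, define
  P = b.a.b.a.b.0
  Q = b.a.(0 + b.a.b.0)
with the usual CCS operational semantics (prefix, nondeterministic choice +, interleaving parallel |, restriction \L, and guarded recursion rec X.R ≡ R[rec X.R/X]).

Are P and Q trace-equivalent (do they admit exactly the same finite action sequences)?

P's transition system — 6 states:
  p0 = b.a.b.a.b.0 ⊢ —b→ p1
  p1 = a.b.a.b.0 ⊢ —a→ p2
  p2 = b.a.b.0 ⊢ —b→ p3
  p3 = a.b.0 ⊢ —a→ p4
  p4 = b.0 ⊢ —b→ p5
  p5 = 0 ⊢ stopped
Q's transition system — 6 states:
  q0 = b.a.(0 + b.a.b.0) ⊢ —b→ q1
  q1 = a.(0 + b.a.b.0) ⊢ —a→ q2
  q2 = 0 + b.a.b.0 ⊢ —b→ q3
  q3 = a.b.0 ⊢ —a→ q4
  q4 = b.0 ⊢ —b→ q5
  q5 = 0 ⊢ stopped
Partition-refinement fixed point:
  B0 = {p0, q0}
  B1 = {p1, q1}
  B2 = {p2, q2}
  B3 = {p3, q3}
  B4 = {p4, q4}
  B5 = {p5, q5}
p0 ∈ B0, q0 ∈ B0 → same block
Bisimilar ⇒ trace-equivalent.

traces(P) = traces(Q)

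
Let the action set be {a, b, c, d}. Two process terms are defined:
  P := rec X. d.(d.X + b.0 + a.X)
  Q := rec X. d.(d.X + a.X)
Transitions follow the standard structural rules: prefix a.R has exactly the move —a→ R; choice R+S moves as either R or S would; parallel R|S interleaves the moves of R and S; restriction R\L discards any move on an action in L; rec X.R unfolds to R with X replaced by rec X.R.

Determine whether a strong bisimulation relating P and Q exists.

NO

Reachable graph of P (3 states):
  u0 = rec X. d.(d.X + b.0 + a.X) | -d-> u1
  u1 = d.(rec X. d.(d.X + b.0 + a.X)) + b.0 + a.(rec X. d.(d.X + b.0 + a.X)) | -a-> u0, -b-> u2, -d-> u0
  u2 = 0 | stopped
Reachable graph of Q (2 states):
  v0 = rec X. d.(d.X + a.X) | -d-> v1
  v1 = d.(rec X. d.(d.X + a.X)) + a.(rec X. d.(d.X + a.X)) | -a-> v0, -d-> v0
Bisimilarity quotient blocks:
  B0 = {u0}
  B1 = {u1}
  B2 = {u2}
  B3 = {v0}
  B4 = {v1}
u0 ∈ B0, v0 ∈ B3 → different blocks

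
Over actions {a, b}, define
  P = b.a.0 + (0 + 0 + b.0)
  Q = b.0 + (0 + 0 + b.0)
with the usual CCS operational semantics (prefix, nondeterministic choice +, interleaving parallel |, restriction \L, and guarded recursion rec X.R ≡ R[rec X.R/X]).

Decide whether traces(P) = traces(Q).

NO — witness ⟨ba⟩

LTS(P): 3 reachable states
  p0 = b.a.0 + (0 + 0 + b.0) has moves --b--▸ p1, --b--▸ p2
  p1 = 0 has moves stopped
  p2 = a.0 has moves --a--▸ p1
LTS(Q): 2 reachable states
  q0 = b.0 + (0 + 0 + b.0) has moves --b--▸ q1
  q1 = 0 has moves stopped
Trace ⟨ba⟩ through P, begin at {p0}:
  after b @ step 1: {p1, p2}
  after a @ step 2: {p1}
  ✓ P
Trace ⟨ba⟩ through Q, begin at {q0}:
  after b @ step 1: {q1}
  after a @ step 2: no successor for Q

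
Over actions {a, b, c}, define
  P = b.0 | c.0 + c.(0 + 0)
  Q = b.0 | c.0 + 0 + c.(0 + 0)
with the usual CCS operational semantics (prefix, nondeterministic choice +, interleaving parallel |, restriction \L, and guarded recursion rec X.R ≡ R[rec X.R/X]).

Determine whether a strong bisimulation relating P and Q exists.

P's transition system — 5 states:
  u0 = b.0 | c.0 + c.(0 + 0) | -b-> u1, -c-> u2, -c-> u3
  u1 = 0 | c.0 | -c-> u4
  u2 = 0 + 0 | ·
  u3 = b.0 | 0 | -b-> u4
  u4 = 0 | 0 | ·
Q's transition system — 5 states:
  v0 = b.0 | c.0 + 0 + c.(0 + 0) | -b-> v1, -c-> v2, -c-> v3
  v1 = 0 | c.0 | -c-> v4
  v2 = 0 + 0 | ·
  v3 = b.0 | 0 | -b-> v4
  v4 = 0 | 0 | ·
Coarsest stable partition (strong bisimilarity classes):
  B0 = {u0, v0}
  B1 = {u1, v1}
  B2 = {u2, u4, v2, v4}
  B3 = {u3, v3}
u0 ∈ B0, v0 ∈ B0 → same block

bisimilar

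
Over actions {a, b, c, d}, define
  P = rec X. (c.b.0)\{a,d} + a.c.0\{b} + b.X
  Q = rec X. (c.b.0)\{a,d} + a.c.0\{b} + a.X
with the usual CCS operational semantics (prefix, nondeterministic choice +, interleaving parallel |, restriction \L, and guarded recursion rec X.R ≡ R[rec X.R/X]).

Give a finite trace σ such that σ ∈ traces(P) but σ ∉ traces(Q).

Reachable graph of P (5 states):
  u0 = rec X. (c.b.0)\{a,d} + a.c.0\{b} + b.X | --a--▸ u1, --b--▸ u0, --c--▸ u2
  u1 = c.0\{b} | --c--▸ u3
  u2 = (b.0)\{a,d} | --b--▸ u4
  u3 = 0\{b} | deadlocked
  u4 = 0\{a,d} | deadlocked
Reachable graph of Q (5 states):
  v0 = rec X. (c.b.0)\{a,d} + a.c.0\{b} + a.X | --a--▸ v0, --a--▸ v1, --c--▸ v2
  v1 = c.0\{b} | --c--▸ v3
  v2 = (b.0)\{a,d} | --b--▸ v4
  v3 = 0\{b} | deadlocked
  v4 = 0\{a,d} | deadlocked
Trace ⟨b⟩ through P, begin at {u0}:
  step 1 (b): {u0}
  — P admits the full trace.
Trace ⟨b⟩ through Q, begin at {v0}:
  step 1 (b): ∅ (Q stuck)

b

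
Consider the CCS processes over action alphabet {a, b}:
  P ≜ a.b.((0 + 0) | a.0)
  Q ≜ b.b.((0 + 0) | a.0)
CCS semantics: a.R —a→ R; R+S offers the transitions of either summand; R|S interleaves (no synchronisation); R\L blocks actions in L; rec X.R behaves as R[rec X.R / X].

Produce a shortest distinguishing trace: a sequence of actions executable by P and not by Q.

a

LTS(P): 4 reachable states
  m0 = a.b.((0 + 0) | a.0) has moves --a--▸ m1
  m1 = b.((0 + 0) | a.0) has moves --b--▸ m2
  m2 = (0 + 0) | a.0 has moves --a--▸ m3
  m3 = (0 + 0) | 0 has moves ∅
LTS(Q): 4 reachable states
  n0 = b.b.((0 + 0) | a.0) has moves --b--▸ n1
  n1 = b.((0 + 0) | a.0) has moves --b--▸ n2
  n2 = (0 + 0) | a.0 has moves --a--▸ n3
  n3 = (0 + 0) | 0 has moves ∅
Executing a from P (initial set {m0}):
  [1] a ⇒ {m1}
  P completes σ.
Executing a from Q (initial set {n0}):
  [1] a ⇒ ∅  — Q cannot continue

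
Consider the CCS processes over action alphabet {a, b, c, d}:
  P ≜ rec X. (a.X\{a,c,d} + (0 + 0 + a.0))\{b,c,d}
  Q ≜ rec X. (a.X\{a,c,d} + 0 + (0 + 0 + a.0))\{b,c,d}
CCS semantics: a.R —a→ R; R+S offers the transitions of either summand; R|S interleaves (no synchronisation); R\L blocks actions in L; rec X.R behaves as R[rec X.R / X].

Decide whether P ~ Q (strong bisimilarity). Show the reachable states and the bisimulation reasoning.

P's transition system — 3 states:
  u0 = rec X. (a.X\{a,c,d} + (0 + 0 + a.0))\{b,c,d} :: —a→ u1, —a→ u2
  u1 = (rec X. (a.X\{a,c,d} + (0 + 0 + a.0))\{b,c,d})\{a,c,d}\{b,c,d} :: (no moves)
  u2 = 0\{b,c,d} :: (no moves)
Q's transition system — 3 states:
  v0 = rec X. (a.X\{a,c,d} + 0 + (0 + 0 + a.0))\{b,c,d} :: —a→ v1, —a→ v2
  v1 = (rec X. (a.X\{a,c,d} + 0 + (0 + 0 + a.0))\{b,c,d})\{a,c,d}\{b,c,d} :: (no moves)
  v2 = 0\{b,c,d} :: (no moves)
Coarsest stable partition (strong bisimilarity classes):
  B0 = {u0, v0}
  B1 = {u1, u2, v1, v2}
u0 ∈ B0, v0 ∈ B0 → same block

bisimilar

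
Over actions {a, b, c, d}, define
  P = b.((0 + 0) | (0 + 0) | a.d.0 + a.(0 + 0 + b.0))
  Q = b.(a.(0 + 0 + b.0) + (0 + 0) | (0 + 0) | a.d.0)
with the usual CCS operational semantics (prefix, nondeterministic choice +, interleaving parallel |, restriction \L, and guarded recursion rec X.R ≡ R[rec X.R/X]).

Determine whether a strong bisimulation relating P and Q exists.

YES

Reachable graph of P (6 states):
  s0 = b.((0 + 0) | (0 + 0) | a.d.0 + a.(0 + 0 + b.0)) ⊢ --b--▸ s1
  s1 = (0 + 0) | (0 + 0) | a.d.0 + a.(0 + 0 + b.0) ⊢ --a--▸ s2, --a--▸ s3
  s2 = (0 + 0) | (0 + 0) | d.0 ⊢ --d--▸ s4
  s3 = 0 + 0 + b.0 ⊢ --b--▸ s5
  s4 = (0 + 0) | (0 + 0) | 0 ⊢ deadlocked
  s5 = 0 ⊢ deadlocked
Reachable graph of Q (6 states):
  t0 = b.(a.(0 + 0 + b.0) + (0 + 0) | (0 + 0) | a.d.0) ⊢ --b--▸ t1
  t1 = a.(0 + 0 + b.0) + (0 + 0) | (0 + 0) | a.d.0 ⊢ --a--▸ t2, --a--▸ t3
  t2 = (0 + 0) | (0 + 0) | d.0 ⊢ --d--▸ t4
  t3 = 0 + 0 + b.0 ⊢ --b--▸ t5
  t4 = (0 + 0) | (0 + 0) | 0 ⊢ deadlocked
  t5 = 0 ⊢ deadlocked
Coarsest stable partition (strong bisimilarity classes):
  B0 = {s0, t0}
  B1 = {s1, t1}
  B2 = {s3, t3}
  B3 = {s4, s5, t4, t5}
  B4 = {s2, t2}
s0 ∈ B0, t0 ∈ B0 → same block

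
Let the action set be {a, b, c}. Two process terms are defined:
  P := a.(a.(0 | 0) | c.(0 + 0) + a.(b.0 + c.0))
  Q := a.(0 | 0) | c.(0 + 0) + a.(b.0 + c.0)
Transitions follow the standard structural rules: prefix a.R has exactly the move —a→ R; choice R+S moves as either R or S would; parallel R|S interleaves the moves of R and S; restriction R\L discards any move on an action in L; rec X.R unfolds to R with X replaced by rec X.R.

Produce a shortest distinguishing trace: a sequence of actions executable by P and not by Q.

Reachable graph of P (7 states):
  m0 = a.(a.(0 | 0) | c.(0 + 0) + a.(b.0 + c.0)) → ··a··> m1
  m1 = a.(0 | 0) | c.(0 + 0) + a.(b.0 + c.0) → ··a··> m2, ··a··> m3, ··c··> m4
  m2 = 0 | 0 | c.(0 + 0) → ··c··> m5
  m3 = b.0 + c.0 → ··b··> m6, ··c··> m6
  m4 = a.(0 | 0) | (0 + 0) → ··a··> m5
  m5 = 0 | 0 | (0 + 0) → (no moves)
  m6 = 0 → (no moves)
Reachable graph of Q (6 states):
  n0 = a.(0 | 0) | c.(0 + 0) + a.(b.0 + c.0) → ··a··> n1, ··a··> n2, ··c··> n3
  n1 = 0 | 0 | c.(0 + 0) → ··c··> n4
  n2 = b.0 + c.0 → ··b··> n5, ··c··> n5
  n3 = a.(0 | 0) | (0 + 0) → ··a··> n4
  n4 = 0 | 0 | (0 + 0) → (no moves)
  n5 = 0 → (no moves)
Run σ = ⟨aa⟩ on P: start {m0}
  [1] a ⇒ {m1}
  [2] a ⇒ {m2, m3}
  ✓ P
Run σ = ⟨aa⟩ on Q: start {n0}
  [1] a ⇒ {n1, n2}
  [2] a ⇒ ∅  — Q cannot continue

aa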